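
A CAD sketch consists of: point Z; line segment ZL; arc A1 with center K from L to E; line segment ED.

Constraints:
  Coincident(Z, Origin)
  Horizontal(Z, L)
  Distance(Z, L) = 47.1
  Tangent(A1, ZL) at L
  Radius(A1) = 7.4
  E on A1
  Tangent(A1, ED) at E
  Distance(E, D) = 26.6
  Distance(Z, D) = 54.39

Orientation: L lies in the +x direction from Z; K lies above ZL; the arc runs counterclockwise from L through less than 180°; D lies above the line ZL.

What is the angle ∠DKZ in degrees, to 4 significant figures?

88.32°

Checks: |ZL| = 47.10 ✓; |KE| = 7.400 ✓; ∠(KE, ED) = 90.00° ✓; |ED| = 26.60 ✓; |ZD| = 54.39 ✓.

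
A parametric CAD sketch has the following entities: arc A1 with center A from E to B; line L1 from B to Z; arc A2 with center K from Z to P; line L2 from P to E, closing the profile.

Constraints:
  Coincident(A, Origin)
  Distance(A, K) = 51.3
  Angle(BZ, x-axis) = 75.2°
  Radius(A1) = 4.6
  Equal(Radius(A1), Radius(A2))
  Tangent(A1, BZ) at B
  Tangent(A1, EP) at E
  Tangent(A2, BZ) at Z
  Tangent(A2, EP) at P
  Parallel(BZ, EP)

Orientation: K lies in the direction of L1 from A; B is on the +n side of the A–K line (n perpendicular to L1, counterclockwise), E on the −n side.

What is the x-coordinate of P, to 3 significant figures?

17.6

Tangency of A1 to both parallel lines with radius 4.6 puts B and E at A ± 4.6·n: B = (-4.45, 1.18), E = (4.45, -1.18). Equal radii place Z and P the same way about K: Z = K + 4.6·n = (8.66, 50.8), P = K − 4.6·n = (17.6, 48.4). So P.x = 17.6.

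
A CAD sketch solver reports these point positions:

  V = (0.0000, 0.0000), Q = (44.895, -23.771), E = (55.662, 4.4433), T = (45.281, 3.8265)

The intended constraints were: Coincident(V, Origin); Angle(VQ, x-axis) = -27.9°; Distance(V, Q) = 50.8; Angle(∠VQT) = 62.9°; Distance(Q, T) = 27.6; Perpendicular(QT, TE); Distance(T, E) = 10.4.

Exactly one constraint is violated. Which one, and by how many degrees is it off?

Perpendicular(QT, TE) — off by 4.20°.

V = (0.00, 0.00) ✓; VQ at -27.90° ✓; |VQ| = 50.80 ✓; ∠VQT = 62.90° ✓; |QT| = 27.60 ✓; ∠(QT, TE) = 85.80° ✗; |TE| = 10.40 ✓.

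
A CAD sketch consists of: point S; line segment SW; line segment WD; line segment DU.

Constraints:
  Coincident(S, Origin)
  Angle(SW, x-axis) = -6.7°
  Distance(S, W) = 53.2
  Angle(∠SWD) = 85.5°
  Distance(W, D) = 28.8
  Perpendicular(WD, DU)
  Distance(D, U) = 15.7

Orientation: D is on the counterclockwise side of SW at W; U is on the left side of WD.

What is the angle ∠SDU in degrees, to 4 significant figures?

24.91°

∠SWD = 85.5°, so WD runs at -6.7° + (180° − 85.5°) = 87.80° from the x-axis; with |WD| = 28.8, D = W + 28.8·(cos 87.80°, sin 87.80°) = (53.94, 22.57). The perpendicularity gives DU at right angles to WD; with |DU| = 15.7 on the left of WD, U = D + 15.7·(-0.9993, 0.03839) = (38.25, 23.17). Then cos ∠SDU = DS·DU / (|DS||DU|), giving 24.91°.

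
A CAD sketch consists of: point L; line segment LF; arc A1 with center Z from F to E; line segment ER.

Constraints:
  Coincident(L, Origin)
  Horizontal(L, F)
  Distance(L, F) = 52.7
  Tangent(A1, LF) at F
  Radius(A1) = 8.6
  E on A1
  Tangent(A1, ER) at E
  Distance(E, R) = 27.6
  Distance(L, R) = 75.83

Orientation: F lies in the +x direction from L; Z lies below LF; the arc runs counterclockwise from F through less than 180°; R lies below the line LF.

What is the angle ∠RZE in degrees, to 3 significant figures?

72.7°

L is at the origin; LF is horizontal with |LF| = 52.7 and F on the +x side, so F = (52.7, 0.00). The tangent condition forces ZF to be normal to LF, so Z = F + (0, -8.6) = (52.7, -8.60). Since ZE ⟂ ER (tangency), |ZR| = √(8.6² + 27.6²) = 28.9 regardless of where E sits on A1. So R lies on both circle(L, 75.83) and circle(Z, 28.9); the below-LF intersection is R = (68.3, -32.9). E is the foot of the tangent from R: E = (47.2, -15.2).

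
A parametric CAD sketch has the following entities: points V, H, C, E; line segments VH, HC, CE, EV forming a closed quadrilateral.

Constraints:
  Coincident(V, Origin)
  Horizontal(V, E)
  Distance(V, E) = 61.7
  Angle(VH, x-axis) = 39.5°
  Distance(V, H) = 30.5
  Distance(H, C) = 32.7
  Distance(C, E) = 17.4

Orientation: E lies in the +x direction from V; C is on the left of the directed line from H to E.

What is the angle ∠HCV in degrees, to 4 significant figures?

21.50°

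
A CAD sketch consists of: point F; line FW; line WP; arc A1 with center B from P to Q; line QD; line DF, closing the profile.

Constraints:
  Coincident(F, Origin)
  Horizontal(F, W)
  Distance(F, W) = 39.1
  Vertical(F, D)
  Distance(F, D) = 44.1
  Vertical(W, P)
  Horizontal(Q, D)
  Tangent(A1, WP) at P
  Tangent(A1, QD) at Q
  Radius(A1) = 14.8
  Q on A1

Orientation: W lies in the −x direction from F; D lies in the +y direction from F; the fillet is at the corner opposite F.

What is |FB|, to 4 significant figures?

38.07

F is at the origin; F and W share the same y with |FW| = 39.1 and W on the −x side, so W = (-39.10, 0.000). F and D share the same x with |FD| = 44.1 and D on the +y side, so D = (0.000, 44.10). The virtual corner opposite F is at (-39.10, 44.10). Since A1 is tangent to WP there, BP ⟂ WP and tangency of A1 to QD means the radius BQ is perpendicular to QD, with radius 14.8, so the center B sits 14.8 in from both sides at B = (-24.30, 29.30). Then |FB| = |B − F| = 38.07.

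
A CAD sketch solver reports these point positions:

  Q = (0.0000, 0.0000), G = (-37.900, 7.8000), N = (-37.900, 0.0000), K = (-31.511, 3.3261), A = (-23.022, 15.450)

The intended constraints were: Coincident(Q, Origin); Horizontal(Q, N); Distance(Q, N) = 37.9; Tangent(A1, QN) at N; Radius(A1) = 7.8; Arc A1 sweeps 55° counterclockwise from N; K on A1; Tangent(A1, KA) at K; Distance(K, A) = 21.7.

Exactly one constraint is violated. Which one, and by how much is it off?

Distance(K, A) = 21.7 — off by 6.90.

Q = (0.00, 0.00) ✓; Q.y = 0.00, N.y = 0.00 ✓; |QN| = 37.90 ✓; ∠(GN, NQ) = 90.00° ✓; |GN| = 7.800 ✓; bearing(G→K) − bearing(G→N) = 55.00° ✓; |GK| = 7.800 ✓; ∠(GK, KA) = 90.00° ✓; |KA| = 14.80 ✗.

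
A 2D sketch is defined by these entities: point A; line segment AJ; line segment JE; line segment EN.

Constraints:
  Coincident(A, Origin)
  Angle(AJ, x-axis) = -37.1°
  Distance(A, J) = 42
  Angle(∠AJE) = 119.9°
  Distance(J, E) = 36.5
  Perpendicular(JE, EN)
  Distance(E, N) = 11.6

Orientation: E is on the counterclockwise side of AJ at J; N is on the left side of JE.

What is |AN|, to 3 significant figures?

62.6

A is at the origin; AJ runs at -37.1° with length 42.0, so J = 42.0·(cos -37.1°, sin -37.1°) = (33.5, -25.3). ∠AJE = 119.9°, so JE runs at -37.1° + (180° − 119.9°) = 23.0° from the x-axis; with |JE| = 36.5, E = J + 36.5·(cos 23.0°, sin 23.0°) = (67.1, -11.1). JE is perpendicular to EN; with |EN| = 11.6 on the left of JE, N = E + 11.6·(-0.391, 0.921) = (62.6, -0.395). Then |AN| = |N − A| = 62.6.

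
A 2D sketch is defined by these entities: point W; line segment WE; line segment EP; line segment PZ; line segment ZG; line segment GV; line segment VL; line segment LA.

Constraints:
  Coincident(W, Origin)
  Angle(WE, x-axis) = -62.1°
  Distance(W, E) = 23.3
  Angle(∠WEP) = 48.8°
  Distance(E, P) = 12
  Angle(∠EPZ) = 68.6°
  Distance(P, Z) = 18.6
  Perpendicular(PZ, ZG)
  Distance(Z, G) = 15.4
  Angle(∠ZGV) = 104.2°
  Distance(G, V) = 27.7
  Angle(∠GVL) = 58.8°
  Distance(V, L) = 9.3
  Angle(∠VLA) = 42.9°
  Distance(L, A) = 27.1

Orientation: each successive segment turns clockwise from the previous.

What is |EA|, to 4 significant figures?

26.58

∠GVL = 58.8° gives VL at 128.3° from the x-axis; with |VL| = 9.3, L = (7.010, -29.95). ∠VLA = 42.9° gives LA at -8.800° from the x-axis; with |LA| = 27.1, A = (33.79, -34.10). Then |EA| = |A − E| = 26.58.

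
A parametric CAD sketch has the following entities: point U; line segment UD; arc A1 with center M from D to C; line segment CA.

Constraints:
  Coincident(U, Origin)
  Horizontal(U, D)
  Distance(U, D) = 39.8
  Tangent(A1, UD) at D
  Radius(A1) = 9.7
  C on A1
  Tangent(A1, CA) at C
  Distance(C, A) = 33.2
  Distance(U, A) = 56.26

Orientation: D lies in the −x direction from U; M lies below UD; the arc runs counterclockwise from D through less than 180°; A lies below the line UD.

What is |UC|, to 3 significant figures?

50.5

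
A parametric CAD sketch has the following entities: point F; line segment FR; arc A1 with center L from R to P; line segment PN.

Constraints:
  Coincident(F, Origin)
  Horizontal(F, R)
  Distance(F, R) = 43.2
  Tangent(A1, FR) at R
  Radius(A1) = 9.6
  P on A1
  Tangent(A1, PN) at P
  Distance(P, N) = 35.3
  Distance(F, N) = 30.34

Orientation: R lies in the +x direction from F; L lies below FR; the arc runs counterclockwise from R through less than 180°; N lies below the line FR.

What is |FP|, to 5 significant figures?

36.469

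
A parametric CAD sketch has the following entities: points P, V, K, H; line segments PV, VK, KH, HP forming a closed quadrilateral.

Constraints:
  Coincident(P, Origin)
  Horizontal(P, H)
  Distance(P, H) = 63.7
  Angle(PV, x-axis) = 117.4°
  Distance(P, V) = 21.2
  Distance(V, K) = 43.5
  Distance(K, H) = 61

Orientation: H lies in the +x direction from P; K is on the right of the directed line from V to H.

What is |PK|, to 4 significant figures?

22.48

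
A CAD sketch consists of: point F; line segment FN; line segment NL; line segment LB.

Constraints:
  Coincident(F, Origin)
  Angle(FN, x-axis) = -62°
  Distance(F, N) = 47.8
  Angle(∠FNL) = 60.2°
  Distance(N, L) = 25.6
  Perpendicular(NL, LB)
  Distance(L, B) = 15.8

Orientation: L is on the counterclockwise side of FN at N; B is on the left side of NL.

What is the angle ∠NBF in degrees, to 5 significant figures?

117.57°

∠FNL = 60.2°, so NL runs at -62.0° + (180° − 60.2°) = 57.800° from the x-axis; with |NL| = 25.6, L = N + 25.6·(cos 57.800°, sin 57.800°) = (36.082, -20.542). NL is perpendicular to LB; with |LB| = 15.8 on the left of NL, B = L + 15.8·(-0.84619, 0.53288) = (22.713, -12.123). Then cos ∠NBF = BN·BF / (|BN||BF|), giving 117.57°.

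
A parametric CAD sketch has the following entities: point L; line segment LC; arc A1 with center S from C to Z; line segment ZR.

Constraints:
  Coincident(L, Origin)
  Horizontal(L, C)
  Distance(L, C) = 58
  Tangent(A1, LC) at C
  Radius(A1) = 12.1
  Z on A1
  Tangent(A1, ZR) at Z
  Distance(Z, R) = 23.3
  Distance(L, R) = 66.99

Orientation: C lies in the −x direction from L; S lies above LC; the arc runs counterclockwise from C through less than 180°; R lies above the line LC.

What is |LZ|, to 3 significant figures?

49.5

Checks: |SC| = 12.10 ✓; |SZ| = 12.10 ✓; ∠(SZ, ZR) = 90.00° ✓; |ZR| = 23.30 ✓; |LR| = 66.99 ✓.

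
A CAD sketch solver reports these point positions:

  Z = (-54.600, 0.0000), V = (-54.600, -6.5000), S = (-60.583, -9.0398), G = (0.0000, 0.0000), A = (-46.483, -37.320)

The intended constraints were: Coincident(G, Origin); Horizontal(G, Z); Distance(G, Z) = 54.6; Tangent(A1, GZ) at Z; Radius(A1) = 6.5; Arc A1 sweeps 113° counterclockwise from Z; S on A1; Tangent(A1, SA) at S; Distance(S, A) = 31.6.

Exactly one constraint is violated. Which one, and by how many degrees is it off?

Tangent(A1, SA) at S — off by 3.50°.

G = (0.00, 0.00) ✓; G.y = 0.00, Z.y = 0.00 ✓; |GZ| = 54.60 ✓; ∠(VZ, ZG) = 90.00° ✓; |VZ| = 6.500 ✓; bearing(V→S) − bearing(V→Z) = 113.0° ✓; |VS| = 6.500 ✓; ∠(VS, SA) = 86.50° ✗; |SA| = 31.60 ✓.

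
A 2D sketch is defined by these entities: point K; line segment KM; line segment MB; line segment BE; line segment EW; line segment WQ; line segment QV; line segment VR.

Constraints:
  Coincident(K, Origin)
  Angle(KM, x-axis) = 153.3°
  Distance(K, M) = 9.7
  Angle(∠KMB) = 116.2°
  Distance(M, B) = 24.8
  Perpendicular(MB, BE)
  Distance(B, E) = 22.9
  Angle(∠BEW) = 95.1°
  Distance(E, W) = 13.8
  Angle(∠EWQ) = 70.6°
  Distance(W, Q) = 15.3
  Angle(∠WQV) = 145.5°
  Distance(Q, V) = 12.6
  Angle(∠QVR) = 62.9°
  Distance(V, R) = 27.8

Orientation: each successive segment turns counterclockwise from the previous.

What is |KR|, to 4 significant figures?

40.27

K is at the origin; KM runs at 153.3° with length 9.7, so M = (-8.666, 4.358). ∠KMB = 116.2° gives MB at -142.9° from the x-axis; with |MB| = 24.8, B = (-28.45, -10.60). The perpendicularity gives BE at right angles to MB, so BE runs at -52.90°; with |BE| = 22.9, E = (-14.63, -28.87). ∠BEW = 95.1° gives EW at 32.00° from the x-axis; with |EW| = 13.8, W = (-2.929, -21.55). ∠EWQ = 70.6° gives WQ at 141.4° from the x-axis; with |WQ| = 15.3, Q = (-14.89, -12.01). ∠WQV = 145.5° gives QV at 175.9° from the x-axis; with |QV| = 12.6, V = (-27.45, -11.11). ∠QVR = 62.9° gives VR at -67.00° from the x-axis; with |VR| = 27.8, R = (-16.59, -36.70). Then |KR| = |R − K| = 40.27.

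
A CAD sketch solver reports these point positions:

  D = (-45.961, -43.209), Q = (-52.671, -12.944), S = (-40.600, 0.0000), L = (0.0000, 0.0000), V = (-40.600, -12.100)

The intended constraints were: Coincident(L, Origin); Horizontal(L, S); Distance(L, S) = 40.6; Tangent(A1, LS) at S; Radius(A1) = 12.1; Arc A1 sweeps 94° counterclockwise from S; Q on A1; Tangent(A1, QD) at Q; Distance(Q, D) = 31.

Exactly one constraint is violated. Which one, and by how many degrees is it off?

Tangent(A1, QD) at Q — off by 8.50°.

L = (0.00, 0.00) ✓; L.y = 0.00, S.y = 0.00 ✓; |LS| = 40.60 ✓; ∠(VS, SL) = 90.00° ✓; |VS| = 12.10 ✓; bearing(V→Q) − bearing(V→S) = 94.00° ✓; |VQ| = 12.10 ✓; ∠(VQ, QD) = 81.50° ✗; |QD| = 31.00 ✓.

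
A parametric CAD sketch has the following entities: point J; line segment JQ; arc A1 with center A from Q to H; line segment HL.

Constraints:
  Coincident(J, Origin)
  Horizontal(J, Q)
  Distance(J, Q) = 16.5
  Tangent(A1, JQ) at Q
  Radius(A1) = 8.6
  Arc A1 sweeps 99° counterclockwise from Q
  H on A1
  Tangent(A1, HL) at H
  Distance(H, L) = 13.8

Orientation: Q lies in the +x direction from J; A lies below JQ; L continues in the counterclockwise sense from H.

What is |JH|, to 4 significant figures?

12.77

Since A1 is tangent to JQ there, AQ ⟂ JQ, so A = Q + (0, -8.6) = (16.50, -8.600). On A1, Q sits at bearing 90° from A; a 99° counterclockwise sweep puts H at bearing 189°, so H = A + 8.6·(cos 189°, sin 189°) = (8.006, -9.945). Then |JH| = |H − J| = 12.77.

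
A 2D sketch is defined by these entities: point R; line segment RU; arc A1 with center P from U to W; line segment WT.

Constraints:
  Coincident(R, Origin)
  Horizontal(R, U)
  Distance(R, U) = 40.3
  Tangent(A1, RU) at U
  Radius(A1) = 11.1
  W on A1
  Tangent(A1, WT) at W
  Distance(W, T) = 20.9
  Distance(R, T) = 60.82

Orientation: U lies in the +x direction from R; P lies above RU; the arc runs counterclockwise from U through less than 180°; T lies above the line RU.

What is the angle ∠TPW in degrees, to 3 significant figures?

62.0°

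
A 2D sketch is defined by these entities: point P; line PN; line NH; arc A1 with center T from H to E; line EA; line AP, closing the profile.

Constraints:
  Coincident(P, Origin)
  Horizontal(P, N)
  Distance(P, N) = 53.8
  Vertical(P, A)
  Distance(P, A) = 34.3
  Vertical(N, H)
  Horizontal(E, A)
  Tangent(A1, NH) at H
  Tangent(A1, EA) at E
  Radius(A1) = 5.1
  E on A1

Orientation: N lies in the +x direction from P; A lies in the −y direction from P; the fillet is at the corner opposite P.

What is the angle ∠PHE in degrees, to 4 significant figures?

73.49°

The virtual corner opposite P is at (53.80, -34.30). Since A1 is tangent to NH there, TH ⟂ NH and the tangent condition forces TE to be normal to EA, with radius 5.1, so the center T sits 5.1 in from both sides at T = (48.70, -29.20). That places the tangent points at H = (53.80, -29.20) on NH and E = (48.70, -34.30) on EA. Then cos ∠PHE = HP·HE / (|HP||HE|), giving 73.49°.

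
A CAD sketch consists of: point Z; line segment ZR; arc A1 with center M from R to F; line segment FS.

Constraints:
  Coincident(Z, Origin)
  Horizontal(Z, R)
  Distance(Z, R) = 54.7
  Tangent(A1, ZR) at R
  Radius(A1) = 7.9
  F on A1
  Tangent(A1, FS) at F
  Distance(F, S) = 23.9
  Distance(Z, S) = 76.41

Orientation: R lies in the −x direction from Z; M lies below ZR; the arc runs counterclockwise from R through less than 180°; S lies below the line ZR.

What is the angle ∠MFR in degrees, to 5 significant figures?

57.051°

Z is at the origin; ZR is horizontal with |ZR| = 54.7 and R on the −x side, so R = (-54.700, 0.0000). The tangent condition forces MR to be normal to ZR, so M = R + (0, -7.9) = (-54.700, -7.9000). Since MF ⟂ FS (tangency), |MS| = √(7.9² + 23.9²) = 25.172 regardless of where F sits on A1. So S lies on both circle(Z, 76.41) and circle(M, 25.172); the below-ZR intersection is S = (-71.671, -26.490). F is the foot of the tangent from S: F = (-61.911, -4.6739).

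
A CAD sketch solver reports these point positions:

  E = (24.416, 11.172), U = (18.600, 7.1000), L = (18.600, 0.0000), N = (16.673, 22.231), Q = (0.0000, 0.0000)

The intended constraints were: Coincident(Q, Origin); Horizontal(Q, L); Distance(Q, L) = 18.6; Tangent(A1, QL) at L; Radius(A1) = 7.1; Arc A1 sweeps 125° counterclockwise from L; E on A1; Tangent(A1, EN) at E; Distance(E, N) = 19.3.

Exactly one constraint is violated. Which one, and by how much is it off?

Distance(E, N) = 19.3 — off by 5.80.

Q = (0.00, 0.00) ✓; Q.y = 0.00, L.y = 0.00 ✓; |QL| = 18.60 ✓; ∠(UL, LQ) = 90.00° ✓; |UL| = 7.100 ✓; bearing(U→E) − bearing(U→L) = 125.0° ✓; |UE| = 7.100 ✓; ∠(UE, EN) = 90.00° ✓; |EN| = 13.50 ✗.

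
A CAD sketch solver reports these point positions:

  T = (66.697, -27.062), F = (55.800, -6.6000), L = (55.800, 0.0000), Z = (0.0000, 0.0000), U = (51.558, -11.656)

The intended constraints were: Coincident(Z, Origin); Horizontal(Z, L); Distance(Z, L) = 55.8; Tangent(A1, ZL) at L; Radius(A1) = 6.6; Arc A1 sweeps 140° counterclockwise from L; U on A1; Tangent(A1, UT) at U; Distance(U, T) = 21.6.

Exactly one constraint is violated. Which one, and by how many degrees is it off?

Tangent(A1, UT) at U — off by 5.50°.

Z = (0.00, 0.00) ✓; Z.y = 0.00, L.y = 0.00 ✓; |ZL| = 55.80 ✓; ∠(FL, LZ) = 90.00° ✓; |FL| = 6.600 ✓; bearing(F→U) − bearing(F→L) = 140.0° ✓; |FU| = 6.600 ✓; ∠(FU, UT) = 95.50° ✗; |UT| = 21.60 ✓.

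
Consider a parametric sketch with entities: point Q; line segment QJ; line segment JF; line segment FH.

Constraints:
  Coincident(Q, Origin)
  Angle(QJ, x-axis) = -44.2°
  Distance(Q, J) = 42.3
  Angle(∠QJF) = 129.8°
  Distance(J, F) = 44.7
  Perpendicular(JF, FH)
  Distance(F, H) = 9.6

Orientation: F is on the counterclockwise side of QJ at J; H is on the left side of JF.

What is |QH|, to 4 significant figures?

75.34

Q is at the origin; QJ runs at -44.2° with length 42.3, so J = 42.3·(cos -44.2°, sin -44.2°) = (30.33, -29.49). ∠QJF = 129.8°, so JF runs at -44.2° + (180° − 129.8°) = 6.000° from the x-axis; with |JF| = 44.7, F = J + 44.7·(cos 6.000°, sin 6.000°) = (74.78, -24.82). JF ⟂ FH; with |FH| = 9.6 on the left of JF, H = F + 9.6·(-0.1045, 0.9945) = (73.78, -15.27). Then |QH| = |H − Q| = 75.34.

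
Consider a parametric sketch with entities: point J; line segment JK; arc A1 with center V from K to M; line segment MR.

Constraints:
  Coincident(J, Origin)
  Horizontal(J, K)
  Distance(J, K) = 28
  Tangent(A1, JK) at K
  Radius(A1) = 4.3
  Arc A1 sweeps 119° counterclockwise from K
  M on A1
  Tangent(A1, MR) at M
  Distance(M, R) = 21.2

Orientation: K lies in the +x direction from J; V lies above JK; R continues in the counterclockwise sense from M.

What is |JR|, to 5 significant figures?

32.907

On A1, K sits at bearing -90° from V; a 119° counterclockwise sweep puts M at bearing 29°, so M = V + 4.3·(cos 29°, sin 29°) = (31.761, 6.3847). Tangency of A1 to MR means the radius VM is perpendicular to MR, so MR runs along (−sin 29°, cos 29°); with |MR| = 21.2, R = (21.483, 24.927). Then |JR| = |R − J| = 32.907.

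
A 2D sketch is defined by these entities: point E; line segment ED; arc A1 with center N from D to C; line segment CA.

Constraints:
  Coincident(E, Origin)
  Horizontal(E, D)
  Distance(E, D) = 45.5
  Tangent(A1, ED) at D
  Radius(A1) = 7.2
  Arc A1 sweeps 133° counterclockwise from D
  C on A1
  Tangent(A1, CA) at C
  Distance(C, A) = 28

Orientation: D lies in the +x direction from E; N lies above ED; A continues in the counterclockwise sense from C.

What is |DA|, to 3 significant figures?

35.4

On A1, D sits at bearing -90° from N; a 133° counterclockwise sweep puts C at bearing 43°, so C = N + 7.2·(cos 43°, sin 43°) = (50.8, 12.1). The tangent condition forces NC to be normal to CA, so CA runs along (−sin 43°, cos 43°); with |CA| = 28.0, A = (31.7, 32.6). Then |DA| = |A − D| = 35.4.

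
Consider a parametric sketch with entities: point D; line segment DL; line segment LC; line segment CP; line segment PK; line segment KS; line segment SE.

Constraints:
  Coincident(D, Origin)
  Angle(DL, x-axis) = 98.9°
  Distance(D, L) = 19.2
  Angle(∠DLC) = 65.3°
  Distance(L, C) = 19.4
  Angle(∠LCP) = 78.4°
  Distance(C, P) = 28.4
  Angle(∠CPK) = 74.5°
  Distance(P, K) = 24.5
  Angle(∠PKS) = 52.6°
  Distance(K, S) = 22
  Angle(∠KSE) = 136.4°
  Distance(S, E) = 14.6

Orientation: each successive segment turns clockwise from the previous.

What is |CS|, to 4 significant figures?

10.51

∠CPK = 74.5° gives PK at 137.1° from the x-axis; with |PK| = 24.5, K = (-15.32, 5.150). ∠PKS = 52.6° gives KS at 9.700° from the x-axis; with |KS| = 22.0, S = (6.365, 8.857). Then |CS| = |S − C| = 10.51.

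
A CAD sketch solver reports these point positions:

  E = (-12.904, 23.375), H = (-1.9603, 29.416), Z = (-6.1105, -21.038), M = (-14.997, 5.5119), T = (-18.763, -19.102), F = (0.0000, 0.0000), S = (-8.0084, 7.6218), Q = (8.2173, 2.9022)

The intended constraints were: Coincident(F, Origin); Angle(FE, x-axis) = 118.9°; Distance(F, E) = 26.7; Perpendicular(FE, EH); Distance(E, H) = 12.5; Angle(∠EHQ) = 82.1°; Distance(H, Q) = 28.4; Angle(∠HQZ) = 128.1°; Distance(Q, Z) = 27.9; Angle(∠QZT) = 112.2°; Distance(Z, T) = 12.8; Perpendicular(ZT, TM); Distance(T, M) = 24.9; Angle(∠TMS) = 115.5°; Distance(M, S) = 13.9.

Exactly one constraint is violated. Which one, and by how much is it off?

Distance(M, S) = 13.9 — off by 6.60.

F = (0.00, 0.00) ✓; FE at 118.9° ✓; |FE| = 26.70 ✓; ∠(FE, EH) = 90.00° ✓; |EH| = 12.50 ✓; ∠EHQ = 82.10° ✓; |HQ| = 28.40 ✓; ∠HQZ = 128.1° ✓; |QZ| = 27.90 ✓; ∠QZT = 112.2° ✓; |ZT| = 12.80 ✓; ∠(ZT, TM) = 90.00° ✓; |TM| = 24.90 ✓; ∠TMS = 115.5° ✓; |MS| = 7.300 ✗.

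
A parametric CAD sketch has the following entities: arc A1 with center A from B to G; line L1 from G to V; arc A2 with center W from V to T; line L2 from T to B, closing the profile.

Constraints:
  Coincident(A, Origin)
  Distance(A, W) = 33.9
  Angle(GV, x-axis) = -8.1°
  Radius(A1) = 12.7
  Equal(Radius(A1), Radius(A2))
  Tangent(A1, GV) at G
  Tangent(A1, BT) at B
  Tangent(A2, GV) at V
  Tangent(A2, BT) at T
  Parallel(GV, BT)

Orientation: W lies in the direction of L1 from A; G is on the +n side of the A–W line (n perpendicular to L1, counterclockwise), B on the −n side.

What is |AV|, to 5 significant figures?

36.201

The slot axis is L1's direction at -8.1°, so u = (cos -8.1°, sin -8.1°) = (0.99002, -0.14090) and n = (−sin -8.1°, cos -8.1°) = (0.14090, 0.99002). A is at the origin and W lies 33.9 along u from A, so W = 33.9·u = (33.562, -4.7766). Tangency of A1 to both parallel lines with radius 12.7 puts G and B at A ± 12.7·n: G = (1.7894, 12.573), B = (-1.7894, -12.573). Equal radii place V and T the same way about W: V = W + 12.7·n = (35.351, 7.7967), T = W − 12.7·n = (31.772, -17.350). Then |AV| = |V − A| = 36.201.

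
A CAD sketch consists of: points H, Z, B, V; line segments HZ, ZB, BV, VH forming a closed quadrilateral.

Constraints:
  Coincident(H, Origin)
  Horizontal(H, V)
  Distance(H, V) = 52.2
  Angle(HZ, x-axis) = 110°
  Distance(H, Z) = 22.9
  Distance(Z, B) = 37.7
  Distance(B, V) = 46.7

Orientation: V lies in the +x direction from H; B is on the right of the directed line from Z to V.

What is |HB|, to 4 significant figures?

14.92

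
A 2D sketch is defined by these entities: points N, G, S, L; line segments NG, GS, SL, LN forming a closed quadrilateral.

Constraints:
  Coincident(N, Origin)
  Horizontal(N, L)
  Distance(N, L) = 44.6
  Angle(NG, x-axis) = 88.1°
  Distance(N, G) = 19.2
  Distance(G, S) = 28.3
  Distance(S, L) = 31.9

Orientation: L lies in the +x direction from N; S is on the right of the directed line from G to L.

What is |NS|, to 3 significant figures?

14.6

N is at the origin; NL is horizontal with |NL| = 44.6 and L in +x, so L = (44.6, 0). NG runs at 88.1° with |NG| = 19.2, so G = (0.637, 19.2). S is determined by |GS| = 28.3 and |SL| = 31.9 together: it lies at the intersection of circle(G, 28.3) and circle(L, 31.9). With |GL| = 48.0, the foot of the radical line on GL is 21.7 from G and the perpendicular offset is √(28.3² − 21.7²) = 18.1. Taking the right-of-GL solution: S = (13.3, -6.12).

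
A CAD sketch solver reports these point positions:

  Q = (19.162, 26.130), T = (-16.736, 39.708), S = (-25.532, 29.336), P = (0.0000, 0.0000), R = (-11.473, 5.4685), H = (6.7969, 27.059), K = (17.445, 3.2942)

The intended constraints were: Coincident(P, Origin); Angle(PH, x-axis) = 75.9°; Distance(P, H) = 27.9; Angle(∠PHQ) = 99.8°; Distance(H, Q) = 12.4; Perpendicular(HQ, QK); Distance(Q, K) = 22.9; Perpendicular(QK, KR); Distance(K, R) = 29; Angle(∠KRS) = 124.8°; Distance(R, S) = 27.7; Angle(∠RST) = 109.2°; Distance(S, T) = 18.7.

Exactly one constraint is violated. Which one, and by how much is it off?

Distance(S, T) = 18.7 — off by 5.10.

P = (0.00, 0.00) ✓; PH at 75.90° ✓; |PH| = 27.90 ✓; ∠PHQ = 99.80° ✓; |HQ| = 12.40 ✓; ∠(HQ, QK) = 90.00° ✓; |QK| = 22.90 ✓; ∠(QK, KR) = 90.00° ✓; |KR| = 29.00 ✓; ∠KRS = 124.8° ✓; |RS| = 27.70 ✓; ∠RST = 109.2° ✓; |ST| = 13.60 ✗.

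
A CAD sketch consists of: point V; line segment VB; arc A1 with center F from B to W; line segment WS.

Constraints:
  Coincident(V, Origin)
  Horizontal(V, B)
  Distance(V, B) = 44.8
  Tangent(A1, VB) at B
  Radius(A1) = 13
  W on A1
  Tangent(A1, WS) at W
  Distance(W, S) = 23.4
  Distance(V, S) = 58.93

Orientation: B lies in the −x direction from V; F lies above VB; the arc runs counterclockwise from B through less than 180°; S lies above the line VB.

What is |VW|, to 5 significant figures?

38.087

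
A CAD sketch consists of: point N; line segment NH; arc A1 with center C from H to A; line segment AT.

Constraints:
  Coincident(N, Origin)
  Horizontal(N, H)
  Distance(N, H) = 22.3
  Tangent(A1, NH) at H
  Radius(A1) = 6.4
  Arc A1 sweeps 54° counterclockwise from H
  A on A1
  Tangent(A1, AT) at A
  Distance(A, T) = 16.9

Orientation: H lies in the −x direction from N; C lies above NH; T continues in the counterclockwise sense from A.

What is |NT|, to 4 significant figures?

17.82

N is at the origin; NH is horizontal with |NH| = 22.3 and H on the −x side, so H = (-22.30, 0.000). A1 meets NH tangentially, so CH is at right angles to NH, so C = H + (0, 6.4) = (-22.30, 6.400). On A1, H sits at bearing -90° from C; a 54° counterclockwise sweep puts A at bearing -36°, so A = C + 6.4·(cos -36°, sin -36°) = (-17.12, 2.638). The tangent condition forces CA to be normal to AT, so AT runs along (−sin -36°, cos -36°); with |AT| = 16.9, T = (-7.189, 16.31). Then |NT| = |T − N| = 17.82.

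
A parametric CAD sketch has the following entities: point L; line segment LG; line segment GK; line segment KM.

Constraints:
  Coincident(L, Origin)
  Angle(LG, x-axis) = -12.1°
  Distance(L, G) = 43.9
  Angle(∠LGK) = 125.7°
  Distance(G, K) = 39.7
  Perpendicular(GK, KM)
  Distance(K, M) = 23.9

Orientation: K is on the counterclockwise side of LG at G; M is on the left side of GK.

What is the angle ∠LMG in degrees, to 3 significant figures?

41.2°

L is at the origin; LG runs at -12.1° with length 43.9, so G = 43.9·(cos -12.1°, sin -12.1°) = (42.9, -9.20). ∠LGK = 125.7°, so GK runs at -12.1° + (180° − 125.7°) = 42.2° from the x-axis; with |GK| = 39.7, K = G + 39.7·(cos 42.2°, sin 42.2°) = (72.3, 17.5). GK is perpendicular to KM; with |KM| = 23.9 on the left of GK, M = K + 23.9·(-0.672, 0.741) = (56.3, 35.2). Then cos ∠LMG = ML·MG / (|ML||MG|), giving 41.2°.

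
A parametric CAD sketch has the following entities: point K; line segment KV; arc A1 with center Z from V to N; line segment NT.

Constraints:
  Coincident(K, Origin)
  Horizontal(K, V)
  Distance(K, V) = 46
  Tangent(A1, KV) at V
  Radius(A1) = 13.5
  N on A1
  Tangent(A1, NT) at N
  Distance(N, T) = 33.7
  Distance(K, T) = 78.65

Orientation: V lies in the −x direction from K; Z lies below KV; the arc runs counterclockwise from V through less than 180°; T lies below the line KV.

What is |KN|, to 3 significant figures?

60.4

Checks: ∠(ZV, VK) = 90.00° ✓; |ZN| = 13.50 ✓; ∠(ZN, NT) = 90.00° ✓; |NT| = 33.70 ✓; |KT| = 78.65 ✓.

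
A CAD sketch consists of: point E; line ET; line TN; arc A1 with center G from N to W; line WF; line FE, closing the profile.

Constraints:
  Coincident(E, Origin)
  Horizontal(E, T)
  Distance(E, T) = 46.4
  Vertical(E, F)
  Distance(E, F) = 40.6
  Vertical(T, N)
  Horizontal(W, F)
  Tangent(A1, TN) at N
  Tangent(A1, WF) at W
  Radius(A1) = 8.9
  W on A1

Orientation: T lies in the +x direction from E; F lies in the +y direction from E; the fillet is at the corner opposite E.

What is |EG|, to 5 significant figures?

49.103

E is at the origin; ET is horizontal with |ET| = 46.4 and T on the +x side, so T = (46.400, 0.0000). E and F share the same x with |EF| = 40.6 and F on the +y side, so F = (0.0000, 40.600). The virtual corner opposite E is at (46.400, 40.600). Tangency of A1 to TN means the radius GN is perpendicular to TN and A1 meets WF tangentially, so GW is at right angles to WF, with radius 8.9, so the center G sits 8.9 in from both sides at G = (37.500, 31.700). Then |EG| = |G − E| = 49.103.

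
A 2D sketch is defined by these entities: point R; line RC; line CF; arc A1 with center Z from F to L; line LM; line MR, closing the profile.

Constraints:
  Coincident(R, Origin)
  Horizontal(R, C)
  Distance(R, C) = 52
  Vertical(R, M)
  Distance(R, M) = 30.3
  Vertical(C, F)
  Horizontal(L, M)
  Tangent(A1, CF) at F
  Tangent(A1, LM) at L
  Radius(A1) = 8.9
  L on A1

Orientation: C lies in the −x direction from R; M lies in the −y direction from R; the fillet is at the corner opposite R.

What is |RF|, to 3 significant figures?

56.2

R is at the origin; RC is horizontal with |RC| = 52.0 and C on the −x side, so C = (-52.0, 0.00). RM is vertical with |RM| = 30.3 and M on the −y side, so M = (0.00, -30.3). The virtual corner opposite R is at (-52.0, -30.3). Since A1 is tangent to CF there, ZF ⟂ CF and since A1 is tangent to LM there, ZL ⟂ LM, with radius 8.9, so the center Z sits 8.9 in from both sides at Z = (-43.1, -21.4). That places the tangent points at F = (-52.0, -21.4) on CF and L = (-43.1, -30.3) on LM. Then |RF| = |F − R| = 56.2.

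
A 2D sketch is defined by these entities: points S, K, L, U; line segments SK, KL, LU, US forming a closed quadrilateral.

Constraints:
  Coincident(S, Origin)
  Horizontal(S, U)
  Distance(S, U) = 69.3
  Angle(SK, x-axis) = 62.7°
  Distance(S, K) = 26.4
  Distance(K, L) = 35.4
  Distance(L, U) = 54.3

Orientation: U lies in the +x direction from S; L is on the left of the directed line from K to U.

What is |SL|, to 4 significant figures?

60.47

Checks: |KL| = 35.40 ✓; |LU| = 54.30 ✓.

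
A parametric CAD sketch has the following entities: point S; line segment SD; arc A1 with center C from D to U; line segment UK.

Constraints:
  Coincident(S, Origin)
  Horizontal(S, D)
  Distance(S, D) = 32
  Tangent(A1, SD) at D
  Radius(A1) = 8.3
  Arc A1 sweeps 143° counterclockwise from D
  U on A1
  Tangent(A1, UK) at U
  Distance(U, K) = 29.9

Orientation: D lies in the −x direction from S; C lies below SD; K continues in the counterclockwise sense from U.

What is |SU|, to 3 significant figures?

39.9

A1 meets SD tangentially, so CD is at right angles to SD, so C = D + (0, -8.3) = (-32.0, -8.30). On A1, D sits at bearing 90° from C; a 143° counterclockwise sweep puts U at bearing 233°, so U = C + 8.3·(cos 233°, sin 233°) = (-37.0, -14.9). Then |SU| = |U − S| = 39.9.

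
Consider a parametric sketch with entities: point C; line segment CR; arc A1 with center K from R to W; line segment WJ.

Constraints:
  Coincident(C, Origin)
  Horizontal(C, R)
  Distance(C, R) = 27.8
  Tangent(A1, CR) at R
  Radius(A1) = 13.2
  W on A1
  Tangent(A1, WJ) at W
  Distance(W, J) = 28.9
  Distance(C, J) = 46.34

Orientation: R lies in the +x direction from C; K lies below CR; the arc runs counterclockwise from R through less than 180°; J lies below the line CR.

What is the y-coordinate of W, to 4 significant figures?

-14.29

Checks: |KW| = 13.20 ✓; ∠(KW, WJ) = 90.00° ✓; |WJ| = 28.90 ✓; |CJ| = 46.34 ✓.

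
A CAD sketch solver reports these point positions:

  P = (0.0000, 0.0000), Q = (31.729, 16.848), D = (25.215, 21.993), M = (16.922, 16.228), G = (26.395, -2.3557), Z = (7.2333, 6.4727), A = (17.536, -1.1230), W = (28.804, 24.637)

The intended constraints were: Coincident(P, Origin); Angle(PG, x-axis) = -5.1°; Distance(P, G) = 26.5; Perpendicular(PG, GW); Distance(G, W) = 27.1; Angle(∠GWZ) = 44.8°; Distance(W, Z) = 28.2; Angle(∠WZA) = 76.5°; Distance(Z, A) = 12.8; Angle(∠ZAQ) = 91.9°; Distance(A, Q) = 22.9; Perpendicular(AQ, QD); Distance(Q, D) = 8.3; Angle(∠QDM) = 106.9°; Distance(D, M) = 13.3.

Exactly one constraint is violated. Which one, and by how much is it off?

Distance(D, M) = 13.3 — off by 3.20.

P = (0.00, 0.00) ✓; PG at -5.100° ✓; |PG| = 26.50 ✓; ∠(PG, GW) = 90.00° ✓; |GW| = 27.10 ✓; ∠GWZ = 44.80° ✓; |WZ| = 28.20 ✓; ∠WZA = 76.50° ✓; |ZA| = 12.80 ✓; ∠ZAQ = 91.90° ✓; |AQ| = 22.90 ✓; ∠(AQ, QD) = 90.00° ✓; |QD| = 8.301 ✓; ∠QDM = 106.9° ✓; |DM| = 10.10 ✗.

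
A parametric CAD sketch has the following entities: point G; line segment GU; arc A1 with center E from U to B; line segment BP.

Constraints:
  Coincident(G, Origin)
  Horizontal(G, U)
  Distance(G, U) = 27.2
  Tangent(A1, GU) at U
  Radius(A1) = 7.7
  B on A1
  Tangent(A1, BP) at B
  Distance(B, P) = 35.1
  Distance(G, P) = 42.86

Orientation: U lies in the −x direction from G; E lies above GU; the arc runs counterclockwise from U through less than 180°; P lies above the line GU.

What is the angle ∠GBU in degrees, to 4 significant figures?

122.6°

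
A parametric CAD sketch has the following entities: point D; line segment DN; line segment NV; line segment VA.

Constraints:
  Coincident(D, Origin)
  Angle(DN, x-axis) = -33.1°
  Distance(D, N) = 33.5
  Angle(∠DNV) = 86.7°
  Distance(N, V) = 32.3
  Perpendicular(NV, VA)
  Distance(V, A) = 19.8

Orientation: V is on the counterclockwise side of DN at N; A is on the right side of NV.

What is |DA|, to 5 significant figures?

61.298

∠DNV = 86.7°, so NV runs at -33.1° + (180° − 86.7°) = 60.200° from the x-axis; with |NV| = 32.3, V = N + 32.3·(cos 60.200°, sin 60.200°) = (44.116, 9.7344). NV ⟂ VA; with |VA| = 19.8 on the right of NV, A = V + 19.8·(0.86777, -0.49697) = (61.298, -0.10568). Then |DA| = |A − D| = 61.298.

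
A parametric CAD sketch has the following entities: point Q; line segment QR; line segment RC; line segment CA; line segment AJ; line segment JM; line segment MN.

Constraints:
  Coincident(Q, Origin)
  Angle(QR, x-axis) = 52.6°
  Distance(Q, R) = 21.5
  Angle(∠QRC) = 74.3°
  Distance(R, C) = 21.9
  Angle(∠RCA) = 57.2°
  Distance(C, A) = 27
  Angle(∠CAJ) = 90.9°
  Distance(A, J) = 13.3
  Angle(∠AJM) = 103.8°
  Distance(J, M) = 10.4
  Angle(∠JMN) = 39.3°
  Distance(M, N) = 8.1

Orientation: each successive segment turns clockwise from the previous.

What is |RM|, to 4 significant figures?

5.835

Q is at the origin; QR runs at 52.6° with length 21.5, so R = (13.06, 17.08). ∠QRC = 74.3° gives RC at -53.10° from the x-axis; with |RC| = 21.9, C = (26.21, -0.4332). ∠RCA = 57.2° gives CA at -175.9° from the x-axis; with |CA| = 27.0, A = (-0.7231, -2.364). ∠CAJ = 90.9° gives AJ at 95.00° from the x-axis; with |AJ| = 13.3, J = (-1.882, 10.89). ∠AJM = 103.8° gives JM at 18.80° from the x-axis; with |JM| = 10.4, M = (7.963, 14.24). Then |RM| = |M − R| = 5.835.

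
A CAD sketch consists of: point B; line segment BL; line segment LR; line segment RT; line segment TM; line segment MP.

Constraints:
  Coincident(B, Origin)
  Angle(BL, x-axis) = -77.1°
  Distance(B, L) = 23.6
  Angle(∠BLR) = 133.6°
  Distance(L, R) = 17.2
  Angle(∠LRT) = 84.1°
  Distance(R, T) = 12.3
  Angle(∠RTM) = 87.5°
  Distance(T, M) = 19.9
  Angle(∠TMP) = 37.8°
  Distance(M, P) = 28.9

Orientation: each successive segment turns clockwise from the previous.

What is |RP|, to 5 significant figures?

6.4407

B is at the origin; BL runs at -77.1° with length 23.6, so L = (5.2687, -23.004). ∠BLR = 133.6° gives LR at -123.50° from the x-axis; with |LR| = 17.2, R = (-4.2246, -37.347). ∠LRT = 84.1° gives RT at 140.60° from the x-axis; with |RT| = 12.3, T = (-13.729, -29.540). ∠RTM = 87.5° gives TM at 48.100° from the x-axis; with |TM| = 19.9, M = (-0.43937, -14.728). ∠TMP = 37.8° gives MP at -94.100° from the x-axis; with |MP| = 28.9, P = (-2.5056, -43.554). Then |RP| = |P − R| = 6.4407.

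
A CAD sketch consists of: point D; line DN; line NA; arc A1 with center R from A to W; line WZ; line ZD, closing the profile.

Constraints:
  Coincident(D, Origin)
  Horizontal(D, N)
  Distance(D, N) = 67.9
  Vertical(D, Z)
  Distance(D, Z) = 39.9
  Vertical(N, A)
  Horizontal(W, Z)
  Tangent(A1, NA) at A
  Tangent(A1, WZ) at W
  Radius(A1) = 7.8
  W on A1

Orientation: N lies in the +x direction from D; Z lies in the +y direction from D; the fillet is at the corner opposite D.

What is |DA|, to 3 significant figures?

75.1

D is at the origin; DN is horizontal with |DN| = 67.9 and N on the +x side, so N = (67.9, 0.00). DZ is vertical with |DZ| = 39.9 and Z on the +y side, so Z = (0.00, 39.9). The virtual corner opposite D is at (67.9, 39.9). Tangency of A1 to NA means the radius RA is perpendicular to NA and the tangent condition forces RW to be normal to WZ, with radius 7.8, so the center R sits 7.8 in from both sides at R = (60.1, 32.1). That places the tangent points at A = (67.9, 32.1) on NA and W = (60.1, 39.9) on WZ. Then |DA| = |A − D| = 75.1.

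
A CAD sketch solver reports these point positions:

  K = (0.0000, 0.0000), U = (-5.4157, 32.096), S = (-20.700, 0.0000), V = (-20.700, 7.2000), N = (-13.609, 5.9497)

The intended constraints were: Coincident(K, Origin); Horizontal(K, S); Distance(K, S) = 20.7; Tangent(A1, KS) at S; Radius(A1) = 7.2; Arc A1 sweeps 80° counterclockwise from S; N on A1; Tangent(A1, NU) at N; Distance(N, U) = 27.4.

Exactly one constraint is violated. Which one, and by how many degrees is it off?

Tangent(A1, NU) at N — off by 7.40°.

K = (0.00, 0.00) ✓; K.y = 0.00, S.y = 0.00 ✓; |KS| = 20.70 ✓; ∠(VS, SK) = 90.00° ✓; |VS| = 7.200 ✓; bearing(V→N) − bearing(V→S) = 80.00° ✓; |VN| = 7.200 ✓; ∠(VN, NU) = 97.40° ✗; |NU| = 27.40 ✓.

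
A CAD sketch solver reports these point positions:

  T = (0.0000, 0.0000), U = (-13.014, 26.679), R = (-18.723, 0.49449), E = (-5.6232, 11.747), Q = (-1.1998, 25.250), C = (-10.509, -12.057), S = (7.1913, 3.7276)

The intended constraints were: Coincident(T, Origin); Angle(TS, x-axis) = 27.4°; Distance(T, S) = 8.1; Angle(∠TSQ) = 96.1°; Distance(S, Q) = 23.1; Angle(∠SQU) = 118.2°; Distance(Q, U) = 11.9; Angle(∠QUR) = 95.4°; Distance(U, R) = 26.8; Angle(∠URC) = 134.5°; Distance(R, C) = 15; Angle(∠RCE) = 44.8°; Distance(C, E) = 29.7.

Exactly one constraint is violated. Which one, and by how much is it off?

Distance(C, E) = 29.7 — off by 5.40.

T = (0.00, 0.00) ✓; TS at 27.40° ✓; |TS| = 8.100 ✓; ∠TSQ = 96.10° ✓; |SQ| = 23.10 ✓; ∠SQU = 118.2° ✓; |QU| = 11.90 ✓; ∠QUR = 95.40° ✓; |UR| = 26.80 ✓; ∠URC = 134.5° ✓; |RC| = 15.00 ✓; ∠RCE = 44.80° ✓; |CE| = 24.30 ✗.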